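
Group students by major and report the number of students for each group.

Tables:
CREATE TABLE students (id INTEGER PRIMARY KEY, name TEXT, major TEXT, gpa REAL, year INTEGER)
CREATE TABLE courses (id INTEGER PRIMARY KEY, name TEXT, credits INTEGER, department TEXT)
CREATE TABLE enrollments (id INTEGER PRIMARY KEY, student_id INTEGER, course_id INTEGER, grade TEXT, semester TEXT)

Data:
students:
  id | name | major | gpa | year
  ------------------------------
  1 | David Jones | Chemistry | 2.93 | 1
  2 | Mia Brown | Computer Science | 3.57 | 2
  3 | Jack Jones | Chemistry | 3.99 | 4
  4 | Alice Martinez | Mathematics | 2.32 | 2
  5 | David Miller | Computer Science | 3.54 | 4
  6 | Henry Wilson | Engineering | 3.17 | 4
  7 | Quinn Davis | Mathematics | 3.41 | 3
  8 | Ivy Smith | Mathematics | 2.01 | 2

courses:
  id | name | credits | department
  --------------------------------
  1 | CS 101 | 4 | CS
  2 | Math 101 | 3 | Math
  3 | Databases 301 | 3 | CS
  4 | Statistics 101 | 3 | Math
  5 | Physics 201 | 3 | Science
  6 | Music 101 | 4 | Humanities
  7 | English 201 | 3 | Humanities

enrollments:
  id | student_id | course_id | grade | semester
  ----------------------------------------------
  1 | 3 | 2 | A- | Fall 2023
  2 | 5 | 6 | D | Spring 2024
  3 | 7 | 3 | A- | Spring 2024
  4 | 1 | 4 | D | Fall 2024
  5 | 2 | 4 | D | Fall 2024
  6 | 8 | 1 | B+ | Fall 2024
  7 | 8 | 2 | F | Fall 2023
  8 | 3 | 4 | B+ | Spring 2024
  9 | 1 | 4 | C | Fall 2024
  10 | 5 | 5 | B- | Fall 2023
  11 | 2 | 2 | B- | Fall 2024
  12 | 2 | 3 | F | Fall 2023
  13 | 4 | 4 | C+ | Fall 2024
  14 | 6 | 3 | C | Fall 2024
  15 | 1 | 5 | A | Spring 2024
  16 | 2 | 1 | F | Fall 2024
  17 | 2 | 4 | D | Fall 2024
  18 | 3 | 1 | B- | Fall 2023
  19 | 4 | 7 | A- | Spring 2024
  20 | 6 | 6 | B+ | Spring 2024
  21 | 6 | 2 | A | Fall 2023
SELECT major, COUNT(*) AS n FROM students GROUP BY major

Execution result:
major | n
Chemistry | 2
Computer Science | 2
Engineering | 1
Mathematics | 3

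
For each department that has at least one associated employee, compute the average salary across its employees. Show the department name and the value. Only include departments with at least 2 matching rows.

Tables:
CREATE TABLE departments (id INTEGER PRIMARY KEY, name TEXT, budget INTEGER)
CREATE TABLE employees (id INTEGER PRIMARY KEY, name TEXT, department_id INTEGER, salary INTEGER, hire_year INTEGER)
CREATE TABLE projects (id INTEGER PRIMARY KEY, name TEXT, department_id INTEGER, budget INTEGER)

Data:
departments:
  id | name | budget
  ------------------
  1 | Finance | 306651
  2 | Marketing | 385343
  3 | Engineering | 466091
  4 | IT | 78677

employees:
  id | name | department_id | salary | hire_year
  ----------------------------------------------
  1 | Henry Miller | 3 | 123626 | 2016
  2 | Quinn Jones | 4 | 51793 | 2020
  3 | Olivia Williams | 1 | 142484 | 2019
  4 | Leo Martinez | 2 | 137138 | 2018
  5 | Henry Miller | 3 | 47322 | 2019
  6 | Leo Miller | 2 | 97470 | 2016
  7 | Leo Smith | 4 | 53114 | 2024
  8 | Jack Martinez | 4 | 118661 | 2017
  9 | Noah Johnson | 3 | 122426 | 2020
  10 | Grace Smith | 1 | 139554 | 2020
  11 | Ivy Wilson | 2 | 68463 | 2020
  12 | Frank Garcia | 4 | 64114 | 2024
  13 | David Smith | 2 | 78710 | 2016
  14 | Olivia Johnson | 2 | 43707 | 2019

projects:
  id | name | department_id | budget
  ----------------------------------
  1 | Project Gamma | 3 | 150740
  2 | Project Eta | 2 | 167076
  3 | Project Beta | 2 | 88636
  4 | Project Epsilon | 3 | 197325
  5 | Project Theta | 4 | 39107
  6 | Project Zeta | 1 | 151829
SELECT p.name, AVG(c.salary) AS avg_salary FROM employees c JOIN departments p ON c.department_id = p.id GROUP BY p.id, p.name HAVING COUNT(*) >= 2

Execution result:
name | avg_salary
Finance | 141019.00
Marketing | 85097.60
Engineering | 97791.33
IT | 71920.50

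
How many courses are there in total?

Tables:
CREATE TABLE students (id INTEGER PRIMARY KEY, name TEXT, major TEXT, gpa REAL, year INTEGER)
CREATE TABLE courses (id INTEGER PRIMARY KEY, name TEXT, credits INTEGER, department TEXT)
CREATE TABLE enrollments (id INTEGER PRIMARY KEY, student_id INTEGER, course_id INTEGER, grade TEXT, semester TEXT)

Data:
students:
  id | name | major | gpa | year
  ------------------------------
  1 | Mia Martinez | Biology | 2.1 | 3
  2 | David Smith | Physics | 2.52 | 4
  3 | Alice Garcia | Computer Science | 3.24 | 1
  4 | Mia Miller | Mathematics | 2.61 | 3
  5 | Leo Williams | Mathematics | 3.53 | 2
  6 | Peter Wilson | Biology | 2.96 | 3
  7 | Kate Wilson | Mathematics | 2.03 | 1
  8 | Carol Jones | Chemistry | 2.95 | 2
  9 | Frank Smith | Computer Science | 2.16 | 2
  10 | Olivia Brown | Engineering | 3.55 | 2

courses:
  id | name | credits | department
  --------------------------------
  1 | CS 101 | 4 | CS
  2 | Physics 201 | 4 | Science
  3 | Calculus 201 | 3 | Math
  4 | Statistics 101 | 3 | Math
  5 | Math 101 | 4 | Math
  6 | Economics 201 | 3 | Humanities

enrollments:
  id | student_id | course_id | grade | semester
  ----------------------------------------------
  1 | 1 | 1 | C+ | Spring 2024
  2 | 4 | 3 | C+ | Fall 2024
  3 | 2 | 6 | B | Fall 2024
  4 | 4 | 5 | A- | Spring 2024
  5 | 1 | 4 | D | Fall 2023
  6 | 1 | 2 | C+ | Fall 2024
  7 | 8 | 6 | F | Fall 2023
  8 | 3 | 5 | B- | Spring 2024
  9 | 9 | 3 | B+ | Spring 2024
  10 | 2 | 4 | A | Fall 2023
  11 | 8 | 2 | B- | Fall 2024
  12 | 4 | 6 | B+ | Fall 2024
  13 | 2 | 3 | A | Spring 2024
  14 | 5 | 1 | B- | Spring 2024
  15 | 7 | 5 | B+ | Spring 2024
SELECT COUNT(*) FROM courses

Execution result:
6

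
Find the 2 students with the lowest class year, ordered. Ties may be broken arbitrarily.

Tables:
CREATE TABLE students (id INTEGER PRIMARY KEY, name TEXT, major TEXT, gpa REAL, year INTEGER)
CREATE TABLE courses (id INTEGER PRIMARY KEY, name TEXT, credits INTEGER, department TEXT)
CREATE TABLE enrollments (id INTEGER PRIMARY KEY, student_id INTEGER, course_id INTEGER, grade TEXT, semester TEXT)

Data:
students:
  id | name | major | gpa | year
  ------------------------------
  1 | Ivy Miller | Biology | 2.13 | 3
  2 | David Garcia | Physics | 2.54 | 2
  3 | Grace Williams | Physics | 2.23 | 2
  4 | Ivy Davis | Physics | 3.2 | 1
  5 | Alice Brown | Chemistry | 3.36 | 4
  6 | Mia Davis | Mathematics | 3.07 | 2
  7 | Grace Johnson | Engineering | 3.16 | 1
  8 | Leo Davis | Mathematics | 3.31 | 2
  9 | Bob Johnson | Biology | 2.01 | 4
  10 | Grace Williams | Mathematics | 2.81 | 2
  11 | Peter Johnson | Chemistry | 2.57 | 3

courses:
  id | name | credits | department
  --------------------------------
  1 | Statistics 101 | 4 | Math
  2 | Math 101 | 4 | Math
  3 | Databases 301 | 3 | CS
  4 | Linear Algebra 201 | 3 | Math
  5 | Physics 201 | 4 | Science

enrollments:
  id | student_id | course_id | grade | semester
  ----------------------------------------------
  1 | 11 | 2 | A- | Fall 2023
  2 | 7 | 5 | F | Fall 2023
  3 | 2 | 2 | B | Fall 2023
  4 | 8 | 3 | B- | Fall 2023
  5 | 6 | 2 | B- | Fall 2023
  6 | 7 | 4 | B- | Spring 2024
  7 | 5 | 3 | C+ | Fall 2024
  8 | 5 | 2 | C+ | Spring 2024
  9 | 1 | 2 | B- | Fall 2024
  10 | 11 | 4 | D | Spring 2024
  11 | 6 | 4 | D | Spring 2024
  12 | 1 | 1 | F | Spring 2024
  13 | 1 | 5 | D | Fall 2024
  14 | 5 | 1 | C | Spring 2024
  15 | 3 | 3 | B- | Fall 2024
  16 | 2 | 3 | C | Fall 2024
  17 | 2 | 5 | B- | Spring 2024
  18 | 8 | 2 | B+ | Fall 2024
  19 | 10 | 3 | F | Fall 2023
SELECT name, year FROM students ORDER BY year ASC LIMIT 2

Execution result:
name | year
Ivy Davis | 1
Grace Johnson | 1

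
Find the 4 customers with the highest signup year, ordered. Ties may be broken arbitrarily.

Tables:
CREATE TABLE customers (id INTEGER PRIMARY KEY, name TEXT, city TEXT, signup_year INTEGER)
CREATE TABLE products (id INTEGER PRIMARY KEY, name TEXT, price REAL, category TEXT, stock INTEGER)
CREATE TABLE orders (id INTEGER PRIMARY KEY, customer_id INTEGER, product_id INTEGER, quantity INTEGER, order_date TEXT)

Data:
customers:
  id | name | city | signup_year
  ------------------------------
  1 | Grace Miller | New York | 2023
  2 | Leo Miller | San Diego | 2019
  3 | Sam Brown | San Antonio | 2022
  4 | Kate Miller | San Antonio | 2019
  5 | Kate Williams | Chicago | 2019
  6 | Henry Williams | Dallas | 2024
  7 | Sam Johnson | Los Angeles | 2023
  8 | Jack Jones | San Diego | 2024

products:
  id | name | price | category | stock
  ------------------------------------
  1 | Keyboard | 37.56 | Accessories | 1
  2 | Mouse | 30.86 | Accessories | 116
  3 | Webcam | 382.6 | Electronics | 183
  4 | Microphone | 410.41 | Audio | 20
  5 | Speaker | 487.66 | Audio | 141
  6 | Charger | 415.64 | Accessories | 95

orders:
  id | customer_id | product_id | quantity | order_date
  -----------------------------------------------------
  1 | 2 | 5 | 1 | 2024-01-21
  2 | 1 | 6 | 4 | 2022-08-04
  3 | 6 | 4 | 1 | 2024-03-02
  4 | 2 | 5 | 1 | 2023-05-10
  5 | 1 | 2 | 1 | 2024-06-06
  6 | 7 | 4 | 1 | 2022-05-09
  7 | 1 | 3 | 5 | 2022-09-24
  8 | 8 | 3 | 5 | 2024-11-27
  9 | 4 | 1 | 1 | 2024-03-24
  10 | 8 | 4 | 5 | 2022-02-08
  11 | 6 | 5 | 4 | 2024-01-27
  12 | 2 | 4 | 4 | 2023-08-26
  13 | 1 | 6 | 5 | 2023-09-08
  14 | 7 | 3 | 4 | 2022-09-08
SELECT name, signup_year FROM customers ORDER BY signup_year DESC LIMIT 4

Execution result:
name | signup_year
Henry Williams | 2024
Jack Jones | 2024
Grace Miller | 2023
Sam Johnson | 2023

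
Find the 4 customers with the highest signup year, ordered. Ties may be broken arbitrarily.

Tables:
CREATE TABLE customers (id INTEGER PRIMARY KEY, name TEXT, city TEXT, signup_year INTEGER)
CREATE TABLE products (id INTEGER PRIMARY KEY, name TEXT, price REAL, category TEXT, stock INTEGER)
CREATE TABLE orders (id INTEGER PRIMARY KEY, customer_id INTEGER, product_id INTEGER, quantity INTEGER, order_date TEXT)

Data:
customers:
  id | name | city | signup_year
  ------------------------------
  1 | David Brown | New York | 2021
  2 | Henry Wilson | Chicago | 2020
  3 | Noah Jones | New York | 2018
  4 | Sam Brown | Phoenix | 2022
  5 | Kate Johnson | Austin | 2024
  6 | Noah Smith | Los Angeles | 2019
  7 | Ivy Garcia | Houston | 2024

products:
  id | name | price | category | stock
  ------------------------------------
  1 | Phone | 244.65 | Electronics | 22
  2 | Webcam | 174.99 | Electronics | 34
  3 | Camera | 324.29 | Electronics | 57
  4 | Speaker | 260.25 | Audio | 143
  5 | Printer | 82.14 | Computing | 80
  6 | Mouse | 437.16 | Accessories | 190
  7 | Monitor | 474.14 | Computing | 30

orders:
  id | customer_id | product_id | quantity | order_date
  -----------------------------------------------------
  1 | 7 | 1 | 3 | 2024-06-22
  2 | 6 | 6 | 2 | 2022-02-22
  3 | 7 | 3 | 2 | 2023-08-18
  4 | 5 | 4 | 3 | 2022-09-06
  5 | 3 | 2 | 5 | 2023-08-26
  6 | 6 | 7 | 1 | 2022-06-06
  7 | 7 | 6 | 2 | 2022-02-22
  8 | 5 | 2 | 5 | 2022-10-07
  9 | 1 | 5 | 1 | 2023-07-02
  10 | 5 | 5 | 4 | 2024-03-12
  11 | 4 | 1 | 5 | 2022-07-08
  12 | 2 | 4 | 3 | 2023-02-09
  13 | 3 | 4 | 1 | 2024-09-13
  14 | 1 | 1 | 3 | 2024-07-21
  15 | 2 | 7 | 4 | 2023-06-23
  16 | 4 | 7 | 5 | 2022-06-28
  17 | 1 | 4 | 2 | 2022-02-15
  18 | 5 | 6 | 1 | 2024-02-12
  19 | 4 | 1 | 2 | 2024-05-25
SELECT name, signup_year FROM customers ORDER BY signup_year DESC LIMIT 4

Execution result:
name | signup_year
Kate Johnson | 2024
Ivy Garcia | 2024
Sam Brown | 2022
David Brown | 2021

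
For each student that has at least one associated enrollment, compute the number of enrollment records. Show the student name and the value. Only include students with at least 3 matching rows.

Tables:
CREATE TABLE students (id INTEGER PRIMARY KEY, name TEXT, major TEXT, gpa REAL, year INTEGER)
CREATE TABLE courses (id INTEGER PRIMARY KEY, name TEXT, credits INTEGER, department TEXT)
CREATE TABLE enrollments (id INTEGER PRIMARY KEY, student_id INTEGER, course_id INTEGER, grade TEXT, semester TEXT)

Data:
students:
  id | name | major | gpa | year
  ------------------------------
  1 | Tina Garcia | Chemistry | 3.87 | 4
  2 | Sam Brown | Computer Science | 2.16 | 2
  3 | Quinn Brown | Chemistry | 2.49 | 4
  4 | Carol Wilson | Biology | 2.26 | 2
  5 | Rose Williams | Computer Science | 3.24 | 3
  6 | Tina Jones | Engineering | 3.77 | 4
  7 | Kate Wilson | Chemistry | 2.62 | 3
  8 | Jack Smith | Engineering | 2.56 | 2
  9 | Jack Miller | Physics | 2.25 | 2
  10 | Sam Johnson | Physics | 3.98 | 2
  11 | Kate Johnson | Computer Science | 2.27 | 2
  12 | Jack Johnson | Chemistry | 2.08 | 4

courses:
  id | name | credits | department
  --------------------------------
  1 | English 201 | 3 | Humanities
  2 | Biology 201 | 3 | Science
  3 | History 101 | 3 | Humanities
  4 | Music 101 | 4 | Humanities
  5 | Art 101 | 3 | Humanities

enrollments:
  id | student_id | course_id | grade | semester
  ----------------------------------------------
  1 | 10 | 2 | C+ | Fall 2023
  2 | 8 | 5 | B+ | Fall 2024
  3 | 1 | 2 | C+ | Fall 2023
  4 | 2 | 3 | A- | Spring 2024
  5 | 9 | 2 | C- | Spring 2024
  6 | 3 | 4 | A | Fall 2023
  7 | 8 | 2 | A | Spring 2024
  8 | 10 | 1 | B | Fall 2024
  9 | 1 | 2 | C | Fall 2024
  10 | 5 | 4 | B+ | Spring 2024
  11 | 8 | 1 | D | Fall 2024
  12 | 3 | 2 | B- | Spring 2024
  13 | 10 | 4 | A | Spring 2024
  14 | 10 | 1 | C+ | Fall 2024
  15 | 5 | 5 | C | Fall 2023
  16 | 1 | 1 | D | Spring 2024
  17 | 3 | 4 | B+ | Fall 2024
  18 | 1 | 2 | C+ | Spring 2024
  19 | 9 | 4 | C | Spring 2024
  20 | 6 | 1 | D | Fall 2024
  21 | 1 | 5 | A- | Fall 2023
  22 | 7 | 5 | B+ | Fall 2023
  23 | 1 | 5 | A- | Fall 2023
SELECT p.name, COUNT(*) AS n FROM enrollments c JOIN students p ON c.student_id = p.id GROUP BY p.id, p.name HAVING COUNT(*) >= 3

Execution result:
name | n
Tina Garcia | 6
Quinn Brown | 3
Jack Smith | 3
Sam Johnson | 4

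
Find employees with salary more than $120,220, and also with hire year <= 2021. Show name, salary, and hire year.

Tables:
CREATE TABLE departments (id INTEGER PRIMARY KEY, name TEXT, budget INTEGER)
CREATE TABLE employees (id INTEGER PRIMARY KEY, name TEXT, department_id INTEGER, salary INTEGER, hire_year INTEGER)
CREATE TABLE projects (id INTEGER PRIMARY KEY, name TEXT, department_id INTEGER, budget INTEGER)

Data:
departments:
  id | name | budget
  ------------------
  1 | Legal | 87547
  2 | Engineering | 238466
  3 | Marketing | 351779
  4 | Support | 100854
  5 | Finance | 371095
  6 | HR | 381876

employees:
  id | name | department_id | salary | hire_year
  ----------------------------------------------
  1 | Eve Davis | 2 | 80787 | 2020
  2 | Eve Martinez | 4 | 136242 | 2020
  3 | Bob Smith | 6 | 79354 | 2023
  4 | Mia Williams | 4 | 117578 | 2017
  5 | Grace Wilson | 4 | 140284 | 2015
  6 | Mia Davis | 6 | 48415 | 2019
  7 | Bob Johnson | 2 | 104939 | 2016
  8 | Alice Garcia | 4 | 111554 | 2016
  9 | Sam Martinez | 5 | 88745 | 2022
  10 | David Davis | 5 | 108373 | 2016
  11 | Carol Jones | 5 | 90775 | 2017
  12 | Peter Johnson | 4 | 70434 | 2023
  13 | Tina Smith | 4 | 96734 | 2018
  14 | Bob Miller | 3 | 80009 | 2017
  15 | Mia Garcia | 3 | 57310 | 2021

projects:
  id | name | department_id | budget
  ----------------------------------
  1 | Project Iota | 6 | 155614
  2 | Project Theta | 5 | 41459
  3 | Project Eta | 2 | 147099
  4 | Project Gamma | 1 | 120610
SELECT name, salary, hire_year FROM employees WHERE salary > 120220 AND hire_year <= 2021

Execution result:
name | salary | hire_year
Eve Martinez | 136242 | 2020
Grace Wilson | 140284 | 2015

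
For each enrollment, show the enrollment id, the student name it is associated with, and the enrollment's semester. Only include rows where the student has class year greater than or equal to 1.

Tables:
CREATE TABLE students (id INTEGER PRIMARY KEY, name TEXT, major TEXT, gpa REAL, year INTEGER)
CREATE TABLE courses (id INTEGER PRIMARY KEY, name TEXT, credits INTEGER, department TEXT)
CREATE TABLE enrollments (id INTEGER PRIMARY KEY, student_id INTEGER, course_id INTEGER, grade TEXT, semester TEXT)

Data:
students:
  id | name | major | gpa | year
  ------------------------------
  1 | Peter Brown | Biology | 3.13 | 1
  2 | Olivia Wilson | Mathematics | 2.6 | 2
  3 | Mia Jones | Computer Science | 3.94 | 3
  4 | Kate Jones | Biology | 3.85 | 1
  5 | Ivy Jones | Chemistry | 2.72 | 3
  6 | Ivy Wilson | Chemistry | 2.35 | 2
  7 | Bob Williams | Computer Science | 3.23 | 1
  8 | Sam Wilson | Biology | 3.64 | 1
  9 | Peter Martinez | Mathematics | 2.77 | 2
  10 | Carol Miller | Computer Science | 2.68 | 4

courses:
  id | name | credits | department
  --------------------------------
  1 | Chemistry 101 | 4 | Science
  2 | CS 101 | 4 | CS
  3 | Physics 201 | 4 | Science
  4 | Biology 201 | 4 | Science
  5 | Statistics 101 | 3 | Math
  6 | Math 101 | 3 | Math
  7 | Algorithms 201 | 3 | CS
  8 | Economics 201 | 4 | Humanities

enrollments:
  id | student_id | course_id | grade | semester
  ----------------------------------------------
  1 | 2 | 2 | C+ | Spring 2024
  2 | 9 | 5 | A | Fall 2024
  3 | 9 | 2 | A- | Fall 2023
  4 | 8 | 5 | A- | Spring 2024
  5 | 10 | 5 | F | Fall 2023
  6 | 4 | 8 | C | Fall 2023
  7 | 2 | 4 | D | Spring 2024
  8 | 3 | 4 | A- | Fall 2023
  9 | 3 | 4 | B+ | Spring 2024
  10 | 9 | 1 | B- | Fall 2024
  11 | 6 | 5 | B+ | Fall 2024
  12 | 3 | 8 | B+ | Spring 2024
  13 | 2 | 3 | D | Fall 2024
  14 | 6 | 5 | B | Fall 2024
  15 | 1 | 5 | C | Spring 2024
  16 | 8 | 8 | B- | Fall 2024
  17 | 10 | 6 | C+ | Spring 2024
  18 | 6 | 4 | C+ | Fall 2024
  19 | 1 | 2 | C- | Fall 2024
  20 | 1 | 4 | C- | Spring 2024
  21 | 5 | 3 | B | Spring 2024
SELECT c.id, p.name AS student, c.semester FROM enrollments c JOIN students p ON c.student_id = p.id WHERE p.year >= 1

Execution result:
id | student | semester
1 | Olivia Wilson | Spring 2024
2 | Peter Martinez | Fall 2024
3 | Peter Martinez | Fall 2023
4 | Sam Wilson | Spring 2024
5 | Carol Miller | Fall 2023
6 | Kate Jones | Fall 2023
7 | Olivia Wilson | Spring 2024
8 | Mia Jones | Fall 2023
9 | Mia Jones | Spring 2024
10 | Peter Martinez | Fall 2024
11 | Ivy Wilson | Fall 2024
12 | Mia Jones | Spring 2024
13 | Olivia Wilson | Fall 2024
14 | Ivy Wilson | Fall 2024
15 | Peter Brown | Spring 2024
16 | Sam Wilson | Fall 2024
17 | Carol Miller | Spring 2024
18 | Ivy Wilson | Fall 2024
19 | Peter Brown | Fall 2024
20 | Peter Brown | Spring 2024
21 | Ivy Jones | Spring 2024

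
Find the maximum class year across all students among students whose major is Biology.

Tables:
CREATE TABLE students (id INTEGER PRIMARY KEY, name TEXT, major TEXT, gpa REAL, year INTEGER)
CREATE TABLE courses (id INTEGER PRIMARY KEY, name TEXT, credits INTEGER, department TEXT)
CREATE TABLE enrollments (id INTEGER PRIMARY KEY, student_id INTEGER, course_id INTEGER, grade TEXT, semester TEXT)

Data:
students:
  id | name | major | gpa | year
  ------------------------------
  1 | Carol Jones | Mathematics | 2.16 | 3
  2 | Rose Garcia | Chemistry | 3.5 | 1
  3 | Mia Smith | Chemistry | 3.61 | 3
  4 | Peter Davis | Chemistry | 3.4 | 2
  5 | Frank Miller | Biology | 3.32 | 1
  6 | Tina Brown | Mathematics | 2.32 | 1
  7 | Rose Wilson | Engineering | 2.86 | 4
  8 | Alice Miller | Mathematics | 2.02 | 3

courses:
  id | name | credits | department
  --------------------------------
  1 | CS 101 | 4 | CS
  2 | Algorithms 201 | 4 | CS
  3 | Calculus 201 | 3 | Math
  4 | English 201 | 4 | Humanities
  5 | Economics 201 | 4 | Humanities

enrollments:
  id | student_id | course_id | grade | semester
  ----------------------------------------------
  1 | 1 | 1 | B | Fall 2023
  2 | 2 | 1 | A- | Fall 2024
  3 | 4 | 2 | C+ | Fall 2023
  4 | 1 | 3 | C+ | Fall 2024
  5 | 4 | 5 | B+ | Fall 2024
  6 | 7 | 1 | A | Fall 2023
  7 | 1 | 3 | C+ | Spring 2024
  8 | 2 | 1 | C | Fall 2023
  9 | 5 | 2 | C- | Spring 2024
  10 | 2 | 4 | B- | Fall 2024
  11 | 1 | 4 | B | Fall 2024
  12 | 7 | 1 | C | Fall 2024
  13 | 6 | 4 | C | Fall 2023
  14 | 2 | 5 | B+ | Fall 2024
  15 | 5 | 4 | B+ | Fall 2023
SELECT MAX(year) FROM students WHERE major = 'Biology'

Execution result:
1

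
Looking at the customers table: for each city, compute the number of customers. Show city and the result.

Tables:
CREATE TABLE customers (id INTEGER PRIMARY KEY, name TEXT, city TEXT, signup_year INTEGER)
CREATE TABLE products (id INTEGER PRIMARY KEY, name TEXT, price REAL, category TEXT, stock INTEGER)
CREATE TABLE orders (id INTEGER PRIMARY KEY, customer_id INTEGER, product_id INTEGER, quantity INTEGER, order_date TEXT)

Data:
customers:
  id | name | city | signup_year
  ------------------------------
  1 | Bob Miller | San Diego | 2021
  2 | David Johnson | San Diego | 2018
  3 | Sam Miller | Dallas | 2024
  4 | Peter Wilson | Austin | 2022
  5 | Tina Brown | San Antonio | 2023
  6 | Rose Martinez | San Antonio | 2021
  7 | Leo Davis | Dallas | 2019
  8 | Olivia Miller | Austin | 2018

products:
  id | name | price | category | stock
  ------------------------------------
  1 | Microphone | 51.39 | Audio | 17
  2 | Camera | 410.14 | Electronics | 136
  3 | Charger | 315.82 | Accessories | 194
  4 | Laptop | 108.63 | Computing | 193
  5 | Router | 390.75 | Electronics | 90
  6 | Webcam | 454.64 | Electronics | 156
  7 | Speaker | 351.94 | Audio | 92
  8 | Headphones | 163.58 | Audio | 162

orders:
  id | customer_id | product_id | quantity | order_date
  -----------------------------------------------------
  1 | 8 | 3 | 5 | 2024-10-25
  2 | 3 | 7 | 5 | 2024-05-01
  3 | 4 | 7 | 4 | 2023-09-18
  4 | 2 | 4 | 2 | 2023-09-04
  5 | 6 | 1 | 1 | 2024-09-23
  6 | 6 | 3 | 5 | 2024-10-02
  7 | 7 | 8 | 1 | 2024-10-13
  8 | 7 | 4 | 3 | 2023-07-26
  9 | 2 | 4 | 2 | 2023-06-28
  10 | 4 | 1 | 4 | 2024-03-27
SELECT city, COUNT(*) AS n FROM customers GROUP BY city

Execution result:
city | n
Austin | 2
Dallas | 2
San Antonio | 2
San Diego | 2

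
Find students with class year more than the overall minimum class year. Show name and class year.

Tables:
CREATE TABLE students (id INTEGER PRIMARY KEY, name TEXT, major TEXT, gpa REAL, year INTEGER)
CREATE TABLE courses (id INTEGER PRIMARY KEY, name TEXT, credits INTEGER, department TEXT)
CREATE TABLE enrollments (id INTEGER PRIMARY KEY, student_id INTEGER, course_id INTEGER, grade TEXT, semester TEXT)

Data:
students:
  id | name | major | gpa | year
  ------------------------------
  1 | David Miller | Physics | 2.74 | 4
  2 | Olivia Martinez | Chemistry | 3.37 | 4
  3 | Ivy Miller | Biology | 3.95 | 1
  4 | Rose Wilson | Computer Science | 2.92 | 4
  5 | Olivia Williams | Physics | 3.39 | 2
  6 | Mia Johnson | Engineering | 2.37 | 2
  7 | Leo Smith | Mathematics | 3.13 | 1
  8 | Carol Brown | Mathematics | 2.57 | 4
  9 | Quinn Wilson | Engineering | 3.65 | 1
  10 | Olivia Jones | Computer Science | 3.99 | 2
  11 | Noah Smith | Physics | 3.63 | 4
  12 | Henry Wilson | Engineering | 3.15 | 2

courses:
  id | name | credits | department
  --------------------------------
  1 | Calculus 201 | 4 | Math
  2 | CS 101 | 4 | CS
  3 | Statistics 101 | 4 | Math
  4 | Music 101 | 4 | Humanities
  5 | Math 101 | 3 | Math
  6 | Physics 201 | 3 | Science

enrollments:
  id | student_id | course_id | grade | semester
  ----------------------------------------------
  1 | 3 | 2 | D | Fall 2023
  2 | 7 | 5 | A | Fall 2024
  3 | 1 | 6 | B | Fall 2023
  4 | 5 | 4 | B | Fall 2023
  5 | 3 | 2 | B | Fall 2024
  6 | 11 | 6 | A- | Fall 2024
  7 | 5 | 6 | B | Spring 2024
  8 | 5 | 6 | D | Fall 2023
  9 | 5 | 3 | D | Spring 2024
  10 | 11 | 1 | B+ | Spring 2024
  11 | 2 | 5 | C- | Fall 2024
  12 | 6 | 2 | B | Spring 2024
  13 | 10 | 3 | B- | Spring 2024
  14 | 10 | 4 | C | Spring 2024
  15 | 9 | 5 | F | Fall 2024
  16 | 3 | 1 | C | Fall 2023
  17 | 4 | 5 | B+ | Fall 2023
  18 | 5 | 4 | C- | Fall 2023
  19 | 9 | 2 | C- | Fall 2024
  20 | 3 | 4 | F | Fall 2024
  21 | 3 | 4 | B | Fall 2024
SELECT name, year FROM students WHERE year > (SELECT MIN(year) FROM students)

Execution result:
name | year
David Miller | 4
Olivia Martinez | 4
Rose Wilson | 4
Olivia Williams | 2
Mia Johnson | 2
Carol Brown | 4
Olivia Jones | 2
Noah Smith | 4
Henry Wilson | 2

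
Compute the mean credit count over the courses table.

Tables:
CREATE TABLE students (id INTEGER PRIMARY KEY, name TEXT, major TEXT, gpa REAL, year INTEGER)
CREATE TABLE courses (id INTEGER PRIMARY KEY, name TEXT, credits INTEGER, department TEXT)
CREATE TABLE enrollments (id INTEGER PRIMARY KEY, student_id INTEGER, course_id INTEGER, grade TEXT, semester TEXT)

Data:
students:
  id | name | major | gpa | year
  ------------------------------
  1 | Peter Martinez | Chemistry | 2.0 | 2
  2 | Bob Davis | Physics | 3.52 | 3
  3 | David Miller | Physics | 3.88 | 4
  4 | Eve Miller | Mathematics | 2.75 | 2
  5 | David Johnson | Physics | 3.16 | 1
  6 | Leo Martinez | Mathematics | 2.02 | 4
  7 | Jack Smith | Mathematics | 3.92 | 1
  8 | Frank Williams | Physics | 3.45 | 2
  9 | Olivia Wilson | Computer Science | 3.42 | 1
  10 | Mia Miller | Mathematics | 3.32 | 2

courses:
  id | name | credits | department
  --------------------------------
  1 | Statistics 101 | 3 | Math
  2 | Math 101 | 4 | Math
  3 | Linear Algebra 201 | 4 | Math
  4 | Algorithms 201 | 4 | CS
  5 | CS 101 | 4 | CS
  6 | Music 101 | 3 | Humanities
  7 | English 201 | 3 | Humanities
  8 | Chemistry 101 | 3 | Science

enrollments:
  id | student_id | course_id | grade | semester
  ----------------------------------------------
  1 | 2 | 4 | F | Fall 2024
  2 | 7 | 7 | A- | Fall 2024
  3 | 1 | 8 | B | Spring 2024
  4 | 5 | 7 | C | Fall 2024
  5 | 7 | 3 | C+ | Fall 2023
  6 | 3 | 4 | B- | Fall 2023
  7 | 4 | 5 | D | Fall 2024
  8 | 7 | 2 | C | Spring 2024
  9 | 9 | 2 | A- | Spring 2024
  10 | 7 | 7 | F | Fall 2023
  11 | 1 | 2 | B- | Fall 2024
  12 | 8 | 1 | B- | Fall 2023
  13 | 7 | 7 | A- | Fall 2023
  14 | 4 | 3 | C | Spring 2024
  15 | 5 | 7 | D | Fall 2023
SELECT AVG(credits) FROM courses

Execution result:
3.50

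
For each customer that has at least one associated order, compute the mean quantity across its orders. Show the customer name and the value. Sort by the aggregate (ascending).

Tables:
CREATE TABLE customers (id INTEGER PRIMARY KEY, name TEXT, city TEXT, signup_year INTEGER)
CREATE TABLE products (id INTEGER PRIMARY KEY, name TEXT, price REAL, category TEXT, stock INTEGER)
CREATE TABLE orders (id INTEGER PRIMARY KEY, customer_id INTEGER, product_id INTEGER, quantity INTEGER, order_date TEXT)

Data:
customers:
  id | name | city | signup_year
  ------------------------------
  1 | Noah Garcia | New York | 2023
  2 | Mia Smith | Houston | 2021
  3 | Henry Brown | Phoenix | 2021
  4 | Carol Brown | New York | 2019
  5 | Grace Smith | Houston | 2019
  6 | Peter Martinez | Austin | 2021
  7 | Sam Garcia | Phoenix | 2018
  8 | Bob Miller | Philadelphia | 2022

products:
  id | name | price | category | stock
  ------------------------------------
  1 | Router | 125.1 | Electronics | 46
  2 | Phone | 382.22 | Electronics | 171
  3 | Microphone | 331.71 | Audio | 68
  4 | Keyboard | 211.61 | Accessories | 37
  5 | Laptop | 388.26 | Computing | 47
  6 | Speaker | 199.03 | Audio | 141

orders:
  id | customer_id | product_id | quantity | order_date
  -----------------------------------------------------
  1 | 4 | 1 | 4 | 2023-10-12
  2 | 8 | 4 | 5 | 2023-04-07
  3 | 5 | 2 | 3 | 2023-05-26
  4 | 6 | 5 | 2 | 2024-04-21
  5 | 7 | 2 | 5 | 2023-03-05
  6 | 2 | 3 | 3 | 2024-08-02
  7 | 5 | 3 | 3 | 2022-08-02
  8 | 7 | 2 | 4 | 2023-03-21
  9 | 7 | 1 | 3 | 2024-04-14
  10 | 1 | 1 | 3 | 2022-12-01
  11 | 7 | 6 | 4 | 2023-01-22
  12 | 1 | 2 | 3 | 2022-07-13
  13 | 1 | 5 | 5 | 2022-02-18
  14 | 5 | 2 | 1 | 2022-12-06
SELECT p.name, AVG(c.quantity) AS avg_quantity FROM orders c JOIN customers p ON c.customer_id = p.id GROUP BY p.id, p.name ORDER BY avg_quantity ASC

Execution result:
name | avg_quantity
Peter Martinez | 2.00
Grace Smith | 2.33
Mia Smith | 3.00
Noah Garcia | 3.67
Carol Brown | 4.00
Sam Garcia | 4.00
Bob Miller | 5.00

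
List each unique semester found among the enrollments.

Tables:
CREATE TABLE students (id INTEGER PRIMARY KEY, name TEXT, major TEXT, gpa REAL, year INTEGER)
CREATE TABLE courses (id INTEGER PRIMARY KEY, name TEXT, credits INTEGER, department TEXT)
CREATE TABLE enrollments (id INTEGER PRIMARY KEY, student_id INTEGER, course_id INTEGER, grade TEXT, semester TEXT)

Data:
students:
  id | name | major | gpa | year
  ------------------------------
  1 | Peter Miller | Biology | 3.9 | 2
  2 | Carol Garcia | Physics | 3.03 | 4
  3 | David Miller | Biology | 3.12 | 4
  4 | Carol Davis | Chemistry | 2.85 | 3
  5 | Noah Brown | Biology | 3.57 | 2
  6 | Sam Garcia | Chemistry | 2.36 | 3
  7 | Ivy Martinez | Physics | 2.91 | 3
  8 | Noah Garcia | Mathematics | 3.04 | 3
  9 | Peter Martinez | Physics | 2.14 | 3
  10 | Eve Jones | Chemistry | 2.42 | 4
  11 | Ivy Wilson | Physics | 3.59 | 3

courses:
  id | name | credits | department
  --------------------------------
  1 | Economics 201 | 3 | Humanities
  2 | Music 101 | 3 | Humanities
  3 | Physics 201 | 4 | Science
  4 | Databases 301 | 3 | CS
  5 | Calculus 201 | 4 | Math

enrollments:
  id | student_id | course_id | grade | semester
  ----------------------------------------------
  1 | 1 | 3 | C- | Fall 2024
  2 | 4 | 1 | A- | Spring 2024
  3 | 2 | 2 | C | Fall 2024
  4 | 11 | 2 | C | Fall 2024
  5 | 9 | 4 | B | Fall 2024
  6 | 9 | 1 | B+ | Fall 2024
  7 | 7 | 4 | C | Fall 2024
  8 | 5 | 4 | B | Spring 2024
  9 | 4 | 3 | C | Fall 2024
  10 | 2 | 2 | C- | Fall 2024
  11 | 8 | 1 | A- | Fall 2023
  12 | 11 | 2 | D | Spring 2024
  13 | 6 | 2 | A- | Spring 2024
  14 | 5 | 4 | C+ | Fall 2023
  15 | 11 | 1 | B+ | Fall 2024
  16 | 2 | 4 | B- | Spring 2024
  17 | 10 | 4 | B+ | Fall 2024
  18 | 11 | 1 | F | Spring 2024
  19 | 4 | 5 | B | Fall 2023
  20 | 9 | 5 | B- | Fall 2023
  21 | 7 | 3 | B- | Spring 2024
SELECT DISTINCT semester FROM enrollments

Execution result:
semester
Fall 2024
Spring 2024
Fall 2023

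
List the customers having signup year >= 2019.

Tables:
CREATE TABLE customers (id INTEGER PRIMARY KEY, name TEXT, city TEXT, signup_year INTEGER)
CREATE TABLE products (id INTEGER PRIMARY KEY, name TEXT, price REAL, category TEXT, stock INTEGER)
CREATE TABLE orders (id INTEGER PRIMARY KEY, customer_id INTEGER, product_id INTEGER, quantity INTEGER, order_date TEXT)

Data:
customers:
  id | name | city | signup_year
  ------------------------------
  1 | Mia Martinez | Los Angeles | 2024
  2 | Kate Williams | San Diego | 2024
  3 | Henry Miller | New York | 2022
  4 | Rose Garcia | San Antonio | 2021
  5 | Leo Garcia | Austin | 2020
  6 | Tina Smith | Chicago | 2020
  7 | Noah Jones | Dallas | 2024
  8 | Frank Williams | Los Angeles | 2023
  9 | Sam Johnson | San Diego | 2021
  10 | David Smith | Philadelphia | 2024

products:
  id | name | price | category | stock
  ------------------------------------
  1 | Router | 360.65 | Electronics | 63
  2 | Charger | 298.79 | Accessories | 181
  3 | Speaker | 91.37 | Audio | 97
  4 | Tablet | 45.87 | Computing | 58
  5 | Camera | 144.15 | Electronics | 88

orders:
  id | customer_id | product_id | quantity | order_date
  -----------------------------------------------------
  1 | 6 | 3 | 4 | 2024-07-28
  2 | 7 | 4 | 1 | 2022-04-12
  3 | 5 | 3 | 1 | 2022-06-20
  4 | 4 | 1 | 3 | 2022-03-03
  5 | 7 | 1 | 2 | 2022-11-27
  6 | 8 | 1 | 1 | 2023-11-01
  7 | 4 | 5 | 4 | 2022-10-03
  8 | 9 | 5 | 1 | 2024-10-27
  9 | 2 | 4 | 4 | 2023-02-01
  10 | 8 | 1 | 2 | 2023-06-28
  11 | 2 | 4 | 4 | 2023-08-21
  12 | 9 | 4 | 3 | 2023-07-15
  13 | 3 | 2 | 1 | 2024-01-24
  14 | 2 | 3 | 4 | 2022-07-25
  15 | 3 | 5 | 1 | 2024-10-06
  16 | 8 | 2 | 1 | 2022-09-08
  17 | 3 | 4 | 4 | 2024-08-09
SELECT name, signup_year FROM customers WHERE signup_year >= 2019

Execution result:
name | signup_year
Mia Martinez | 2024
Kate Williams | 2024
Henry Miller | 2022
Rose Garcia | 2021
Leo Garcia | 2020
Tina Smith | 2020
Noah Jones | 2024
Frank Williams | 2023
Sam Johnson | 2021
David Smith | 2024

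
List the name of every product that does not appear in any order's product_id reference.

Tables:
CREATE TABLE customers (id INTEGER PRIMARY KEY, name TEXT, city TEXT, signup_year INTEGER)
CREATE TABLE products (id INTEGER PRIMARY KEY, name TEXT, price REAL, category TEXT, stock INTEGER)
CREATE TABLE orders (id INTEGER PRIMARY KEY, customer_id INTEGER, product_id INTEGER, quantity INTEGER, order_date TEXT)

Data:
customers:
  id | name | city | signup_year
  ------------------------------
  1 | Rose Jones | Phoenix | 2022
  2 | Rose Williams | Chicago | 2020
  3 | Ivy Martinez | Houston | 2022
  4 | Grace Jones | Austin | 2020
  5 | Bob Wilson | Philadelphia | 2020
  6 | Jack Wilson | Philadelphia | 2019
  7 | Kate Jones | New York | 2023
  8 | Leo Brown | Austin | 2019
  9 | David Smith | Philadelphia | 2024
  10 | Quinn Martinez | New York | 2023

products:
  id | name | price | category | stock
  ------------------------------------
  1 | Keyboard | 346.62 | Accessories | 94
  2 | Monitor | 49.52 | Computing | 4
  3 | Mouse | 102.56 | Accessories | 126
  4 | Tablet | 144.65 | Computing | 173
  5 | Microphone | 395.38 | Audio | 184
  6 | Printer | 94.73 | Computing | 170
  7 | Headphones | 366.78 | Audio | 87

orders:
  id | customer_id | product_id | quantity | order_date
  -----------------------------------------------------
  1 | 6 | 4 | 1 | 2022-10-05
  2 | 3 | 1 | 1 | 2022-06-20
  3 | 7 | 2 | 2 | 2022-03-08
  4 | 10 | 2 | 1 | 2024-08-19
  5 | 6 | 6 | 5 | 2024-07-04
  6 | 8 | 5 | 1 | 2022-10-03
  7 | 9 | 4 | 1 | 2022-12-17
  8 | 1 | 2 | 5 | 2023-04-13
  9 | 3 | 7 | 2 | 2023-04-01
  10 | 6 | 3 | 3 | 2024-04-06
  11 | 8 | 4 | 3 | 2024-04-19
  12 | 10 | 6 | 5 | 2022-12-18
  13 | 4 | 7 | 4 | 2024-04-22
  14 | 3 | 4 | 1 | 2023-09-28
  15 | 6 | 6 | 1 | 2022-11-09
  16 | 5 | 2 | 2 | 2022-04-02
SELECT p.name FROM products p LEFT JOIN orders c ON c.product_id = p.id WHERE c.id IS NULL

Execution result:
(no rows)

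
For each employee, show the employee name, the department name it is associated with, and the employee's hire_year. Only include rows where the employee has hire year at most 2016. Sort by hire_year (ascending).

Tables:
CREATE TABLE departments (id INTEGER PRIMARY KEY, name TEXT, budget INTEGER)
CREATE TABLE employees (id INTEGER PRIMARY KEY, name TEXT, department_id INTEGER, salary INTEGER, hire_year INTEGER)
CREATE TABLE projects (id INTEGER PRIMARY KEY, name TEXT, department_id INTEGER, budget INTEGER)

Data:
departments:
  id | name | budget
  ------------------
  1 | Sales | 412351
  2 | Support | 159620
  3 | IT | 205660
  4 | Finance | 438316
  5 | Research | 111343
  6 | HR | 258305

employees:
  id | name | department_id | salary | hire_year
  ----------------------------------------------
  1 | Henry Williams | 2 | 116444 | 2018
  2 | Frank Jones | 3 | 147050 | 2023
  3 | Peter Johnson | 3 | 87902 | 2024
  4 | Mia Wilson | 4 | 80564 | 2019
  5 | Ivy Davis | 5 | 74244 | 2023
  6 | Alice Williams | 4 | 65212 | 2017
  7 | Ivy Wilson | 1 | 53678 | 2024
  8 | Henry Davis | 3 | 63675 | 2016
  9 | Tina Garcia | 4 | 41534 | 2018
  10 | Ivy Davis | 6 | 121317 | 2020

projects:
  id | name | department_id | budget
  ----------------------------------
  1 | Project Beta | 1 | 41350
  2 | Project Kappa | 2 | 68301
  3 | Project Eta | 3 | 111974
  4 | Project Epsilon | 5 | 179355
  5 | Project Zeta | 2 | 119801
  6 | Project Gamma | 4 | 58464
SELECT c.name, p.name AS department, c.hire_year FROM employees c JOIN departments p ON c.department_id = p.id WHERE c.hire_year <= 2016 ORDER BY c.hire_year ASC

Execution result:
name | department | hire_year
Henry Davis | IT | 2016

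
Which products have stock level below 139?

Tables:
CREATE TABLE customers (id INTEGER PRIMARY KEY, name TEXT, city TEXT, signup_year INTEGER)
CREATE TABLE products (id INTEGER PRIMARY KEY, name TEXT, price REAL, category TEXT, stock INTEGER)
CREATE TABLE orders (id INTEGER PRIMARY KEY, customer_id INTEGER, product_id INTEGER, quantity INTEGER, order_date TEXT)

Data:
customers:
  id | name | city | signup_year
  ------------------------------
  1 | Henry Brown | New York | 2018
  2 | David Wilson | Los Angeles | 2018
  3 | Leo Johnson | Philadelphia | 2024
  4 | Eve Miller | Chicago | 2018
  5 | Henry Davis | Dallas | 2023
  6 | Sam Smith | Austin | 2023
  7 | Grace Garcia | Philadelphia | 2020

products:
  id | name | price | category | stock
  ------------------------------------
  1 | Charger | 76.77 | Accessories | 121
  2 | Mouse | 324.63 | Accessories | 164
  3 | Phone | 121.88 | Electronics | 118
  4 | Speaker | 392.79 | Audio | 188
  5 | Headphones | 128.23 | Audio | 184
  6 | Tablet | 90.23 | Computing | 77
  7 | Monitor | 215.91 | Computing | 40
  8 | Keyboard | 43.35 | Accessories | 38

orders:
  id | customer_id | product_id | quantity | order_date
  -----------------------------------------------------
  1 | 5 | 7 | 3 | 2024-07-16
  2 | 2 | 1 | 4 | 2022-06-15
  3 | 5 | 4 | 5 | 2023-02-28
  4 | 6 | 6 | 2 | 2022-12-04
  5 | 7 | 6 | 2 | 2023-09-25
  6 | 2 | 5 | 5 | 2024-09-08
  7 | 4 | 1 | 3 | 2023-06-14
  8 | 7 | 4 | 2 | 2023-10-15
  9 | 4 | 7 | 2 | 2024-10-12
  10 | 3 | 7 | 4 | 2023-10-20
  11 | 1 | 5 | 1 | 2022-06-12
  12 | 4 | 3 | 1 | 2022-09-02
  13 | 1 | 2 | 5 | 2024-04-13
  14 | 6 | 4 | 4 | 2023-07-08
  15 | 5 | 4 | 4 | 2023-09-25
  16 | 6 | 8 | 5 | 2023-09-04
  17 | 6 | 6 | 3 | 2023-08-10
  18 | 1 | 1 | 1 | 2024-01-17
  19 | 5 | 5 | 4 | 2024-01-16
SELECT name, stock FROM products WHERE stock < 139

Execution result:
name | stock
Charger | 121
Phone | 118
Tablet | 77
Monitor | 40
Keyboard | 38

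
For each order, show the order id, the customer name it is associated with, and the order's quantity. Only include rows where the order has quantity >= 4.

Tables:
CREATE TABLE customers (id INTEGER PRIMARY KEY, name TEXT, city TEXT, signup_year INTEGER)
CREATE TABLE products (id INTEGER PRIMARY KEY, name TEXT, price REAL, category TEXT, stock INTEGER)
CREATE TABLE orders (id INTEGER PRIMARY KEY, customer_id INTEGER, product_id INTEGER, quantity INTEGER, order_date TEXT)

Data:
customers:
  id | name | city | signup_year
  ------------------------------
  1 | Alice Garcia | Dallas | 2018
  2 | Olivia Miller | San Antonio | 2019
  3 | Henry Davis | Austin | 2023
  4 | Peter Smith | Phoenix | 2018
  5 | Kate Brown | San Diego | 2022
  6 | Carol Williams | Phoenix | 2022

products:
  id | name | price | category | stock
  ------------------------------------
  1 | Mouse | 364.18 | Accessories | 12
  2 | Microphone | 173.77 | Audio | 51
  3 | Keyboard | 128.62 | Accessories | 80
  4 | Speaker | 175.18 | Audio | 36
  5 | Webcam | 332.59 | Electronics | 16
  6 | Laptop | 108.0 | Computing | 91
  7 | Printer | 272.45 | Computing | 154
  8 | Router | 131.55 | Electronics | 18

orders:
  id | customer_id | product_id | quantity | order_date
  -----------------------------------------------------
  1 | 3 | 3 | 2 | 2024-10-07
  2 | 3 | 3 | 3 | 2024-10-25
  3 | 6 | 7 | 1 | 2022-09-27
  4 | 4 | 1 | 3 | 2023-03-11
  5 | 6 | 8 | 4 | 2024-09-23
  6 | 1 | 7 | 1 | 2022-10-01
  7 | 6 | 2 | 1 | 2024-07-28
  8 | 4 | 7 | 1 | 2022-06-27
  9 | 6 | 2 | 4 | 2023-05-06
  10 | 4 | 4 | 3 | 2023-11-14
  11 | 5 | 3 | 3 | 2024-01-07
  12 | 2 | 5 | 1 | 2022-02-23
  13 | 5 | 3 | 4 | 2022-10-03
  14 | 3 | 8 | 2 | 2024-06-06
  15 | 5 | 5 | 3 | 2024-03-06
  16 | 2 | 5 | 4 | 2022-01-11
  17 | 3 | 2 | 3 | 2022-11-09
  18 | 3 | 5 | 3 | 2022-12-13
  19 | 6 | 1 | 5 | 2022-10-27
SELECT c.id, p.name AS customer, c.quantity FROM orders c JOIN customers p ON c.customer_id = p.id WHERE c.quantity >= 4

Execution result:
id | customer | quantity
5 | Carol Williams | 4
9 | Carol Williams | 4
13 | Kate Brown | 4
16 | Olivia Miller | 4
19 | Carol Williams | 5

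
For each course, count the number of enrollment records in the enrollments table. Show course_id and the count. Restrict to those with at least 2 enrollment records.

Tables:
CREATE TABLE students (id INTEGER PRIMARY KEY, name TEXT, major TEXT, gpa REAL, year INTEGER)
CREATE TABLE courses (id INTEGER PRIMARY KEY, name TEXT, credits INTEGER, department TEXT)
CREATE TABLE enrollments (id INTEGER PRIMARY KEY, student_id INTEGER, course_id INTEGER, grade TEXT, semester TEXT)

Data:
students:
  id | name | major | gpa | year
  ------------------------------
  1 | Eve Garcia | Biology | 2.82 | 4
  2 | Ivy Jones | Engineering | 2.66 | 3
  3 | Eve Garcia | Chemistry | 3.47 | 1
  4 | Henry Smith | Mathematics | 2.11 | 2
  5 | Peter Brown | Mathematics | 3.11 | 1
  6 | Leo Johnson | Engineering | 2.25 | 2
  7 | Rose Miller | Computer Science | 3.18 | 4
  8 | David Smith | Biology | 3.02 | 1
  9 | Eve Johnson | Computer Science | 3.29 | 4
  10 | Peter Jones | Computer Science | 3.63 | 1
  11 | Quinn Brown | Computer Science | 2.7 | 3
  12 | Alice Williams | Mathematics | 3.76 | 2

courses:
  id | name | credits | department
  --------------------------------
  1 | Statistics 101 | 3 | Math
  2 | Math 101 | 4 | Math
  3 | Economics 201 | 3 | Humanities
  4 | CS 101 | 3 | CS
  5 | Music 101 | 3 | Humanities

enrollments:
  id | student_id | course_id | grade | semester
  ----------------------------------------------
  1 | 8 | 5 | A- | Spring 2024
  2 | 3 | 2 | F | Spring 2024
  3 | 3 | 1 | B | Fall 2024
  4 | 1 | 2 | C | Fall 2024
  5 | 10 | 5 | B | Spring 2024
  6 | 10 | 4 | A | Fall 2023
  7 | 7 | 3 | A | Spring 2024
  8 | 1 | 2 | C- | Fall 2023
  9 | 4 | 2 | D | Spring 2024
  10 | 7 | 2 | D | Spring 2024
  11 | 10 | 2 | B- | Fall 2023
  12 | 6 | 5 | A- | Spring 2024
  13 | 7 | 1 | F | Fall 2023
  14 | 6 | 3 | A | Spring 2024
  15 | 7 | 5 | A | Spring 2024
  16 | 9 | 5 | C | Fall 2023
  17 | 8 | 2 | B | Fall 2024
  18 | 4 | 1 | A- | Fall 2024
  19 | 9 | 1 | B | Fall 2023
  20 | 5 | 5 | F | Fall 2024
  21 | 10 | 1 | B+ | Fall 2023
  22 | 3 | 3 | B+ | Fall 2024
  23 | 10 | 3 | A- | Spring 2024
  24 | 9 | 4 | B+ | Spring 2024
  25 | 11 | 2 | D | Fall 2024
SELECT course_id, COUNT(*) AS enrollment_count FROM enrollments GROUP BY course_id HAVING COUNT(*) >= 2

Execution result:
course_id | enrollment_count
1 | 5
2 | 8
3 | 4
4 | 2
5 | 6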